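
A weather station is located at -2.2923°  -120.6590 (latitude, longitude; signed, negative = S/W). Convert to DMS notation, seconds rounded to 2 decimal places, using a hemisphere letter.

Latitude is negative → S; |value| = 2.292300
φ: 0.292300° → 17.53800′; 0.53800 × 60 = 32.2800″
Longitude is negative → W; |value| = 120.659000
Longitude: 0.659000 × 60 = 39.54000′ → 39′, remainder × 60 = 32.4000″

2°17′32.28″ S, 120°39′32.40″ W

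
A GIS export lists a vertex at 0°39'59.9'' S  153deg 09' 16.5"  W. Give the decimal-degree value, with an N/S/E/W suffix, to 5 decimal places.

0.66664° S, 153.15458° W

φ: 39′ + 59.9″ = 39.99833′; 0 + 39.99833/60 = 0.666639
λ: 153° + 9/60 + 16.5/3600 = 153 + 0.150000 + 0.004583 = 153.154583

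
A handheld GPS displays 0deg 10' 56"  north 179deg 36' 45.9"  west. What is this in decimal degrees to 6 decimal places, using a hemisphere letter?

φ: 0 + 10/60 + 56/3600 = 0.1822222
λ: 36′ + 45.9″ = 36.76500′; 179 + 36.76500/60 = 179.6127500

0.182222° N, 179.612750° W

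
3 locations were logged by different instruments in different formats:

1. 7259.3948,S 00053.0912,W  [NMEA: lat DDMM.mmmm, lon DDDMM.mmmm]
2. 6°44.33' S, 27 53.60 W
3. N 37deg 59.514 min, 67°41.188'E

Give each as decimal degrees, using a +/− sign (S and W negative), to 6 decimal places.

1. -72.989913, -0.884853
2. -6.738833, -27.893333
3. 37.991900, 67.686467

Point 1:
  Lat: split at 2 digits → 72° and 59.3948′; 72 + 59.3948/60 = 72.9899133
  hemisphere S, so the sign is −
  Longitude: split at 3 digits → 000° and 53.0912′; 0 + 53.0912/60 = 0.8848533
  W ⇒ negate
Point 2:
  Latitude: 6 + 44.33/60 = 6.7388333
  hemisphere S, so the sign is −
  λ: 27 + 53.6/60 = 27.8933333
  hemisphere W, so the sign is −
Point 3:
  Lat: 37 + 59.514/60 = 37.9919000
  N ⇒ keep positive
  Longitude: 67 + 41.188/60 = 67.6864667
  E ⇒ keep positive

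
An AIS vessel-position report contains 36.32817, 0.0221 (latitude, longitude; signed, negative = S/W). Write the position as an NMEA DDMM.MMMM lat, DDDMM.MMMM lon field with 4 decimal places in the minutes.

Latitude: 36° + 0.328170 × 60 = 36° 19.690200′
Lon: fractional part 0.022100 → 1.326000 minutes

3619.6902,N / 00001.3260,E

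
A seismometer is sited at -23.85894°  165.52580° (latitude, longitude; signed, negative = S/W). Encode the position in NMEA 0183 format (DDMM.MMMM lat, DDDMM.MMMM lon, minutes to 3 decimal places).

2351.536,S / 16531.548,E

Latitude is negative → S; |value| = 23.858940
φ: fractional part 0.858940 → 51.53640 minutes
Longitude: minutes = (165.525800 − 165) × 60 = 31.54800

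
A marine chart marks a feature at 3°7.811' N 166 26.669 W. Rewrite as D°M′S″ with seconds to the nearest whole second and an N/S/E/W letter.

Lat: fractional minutes 0.81100 × 60 = 48.66″
Longitude: 26.66900′ → 26′ and 0.66900 × 60 = 40.14″

3°07′49″ N, 166°26′40″ W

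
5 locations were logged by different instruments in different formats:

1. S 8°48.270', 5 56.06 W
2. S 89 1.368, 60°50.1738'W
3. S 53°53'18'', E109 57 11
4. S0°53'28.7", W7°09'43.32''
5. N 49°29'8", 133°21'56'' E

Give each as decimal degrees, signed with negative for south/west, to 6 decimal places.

Point 1:
  Latitude: 48.27′ = 0.804500°; total 8.8045000
  S ⇒ negate
  Lon: 56.06′ = 0.934333°; total 5.9343333
  W → negative
Point 2:
  φ: 1.368′ = 0.022800°; total 89.0228000
  S ⇒ negate
  λ: 50.1738′ = 0.836230°; total 60.8362300
  hemisphere W, so the sign is −
Point 3:
  Latitude: 53 + 53/60 + 18/3600 = 53.8883333
  hemisphere S, so the sign is −
  λ: 57′ + 11″ = 57.18333′; 109 + 57.18333/60 = 109.9530556
  E ⇒ keep positive
Point 4:
  Lat: 53′ + 28.7″ = 53.47833′; 0 + 53.47833/60 = 0.8913056
  S ⇒ negate
  λ: 7° + 9/60 + 43.32/3600 = 7 + 0.150000 + 0.012033 = 7.1620333
  W ⇒ negate
Point 5:
  Latitude: 49 + 29/60 + 8/3600 = 49.4855556
  N ⇒ keep positive
  λ: 21′ + 56″ = 21.93333′; 133 + 21.93333/60 = 133.3655556
  E → positive

1. -8.804500, -5.934333
2. -89.022800, -60.836230
3. -53.888333, 109.953056
4. -0.891306, -7.162033
5. 49.485556, 133.365556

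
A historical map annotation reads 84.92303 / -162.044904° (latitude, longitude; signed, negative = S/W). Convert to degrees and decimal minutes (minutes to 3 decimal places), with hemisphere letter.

φ: minutes = (84.923030 − 84) × 60 = 55.38180
Longitude is negative → W; |value| = 162.044904
Longitude: minutes = (162.044904 − 162) × 60 = 2.69424

84° 55.382′ N, 162° 2.694′ W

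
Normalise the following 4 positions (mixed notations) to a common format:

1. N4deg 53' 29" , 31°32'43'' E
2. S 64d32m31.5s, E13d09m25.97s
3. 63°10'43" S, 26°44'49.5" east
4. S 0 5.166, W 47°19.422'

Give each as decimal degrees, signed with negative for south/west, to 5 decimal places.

1. 4.89139, 31.54528
2. -64.54208, 13.15721
3. -63.17861, 26.74708
4. -0.08610, -47.32370

Point 1:
  φ: 4° + 53/60 + 29/3600 = 4 + 0.883333 + 0.008056 = 4.891389
  N → positive
  Longitude: 31° + 32/60 + 43/3600 = 31 + 0.533333 + 0.011944 = 31.545278
  E ⇒ keep positive
Point 2:
  Lat: 64 + 32/60 + 31.5/3600 = 64.542083
  hemisphere S, so the sign is −
  Lon: 13 + 9/60 + 25.97/3600 = 13.157214
  E → positive
Point 3:
  Lat: 63 + 10/60 + 43/3600 = 63.178611
  S ⇒ negate
  Lon: 26° + 44/60 + 49.5/3600 = 26 + 0.733333 + 0.013750 = 26.747083
  E ⇒ keep positive
Point 4:
  φ: 5.166′ = 0.086100°; total 0.086100
  hemisphere S, so the sign is −
  λ: 47 + 19.422/60 = 47.323700
  W → negative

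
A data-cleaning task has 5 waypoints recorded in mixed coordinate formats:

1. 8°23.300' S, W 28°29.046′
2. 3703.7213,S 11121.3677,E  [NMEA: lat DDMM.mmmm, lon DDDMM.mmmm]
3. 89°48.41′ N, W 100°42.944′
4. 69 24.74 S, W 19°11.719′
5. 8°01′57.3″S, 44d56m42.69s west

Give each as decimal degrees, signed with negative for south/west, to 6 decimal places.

1. -8.388333, -28.484100
2. -37.062022, 111.356128
3. 89.806833, -100.715733
4. -69.412333, -19.195317
5. -8.032583, -44.945192

Point 1:
  Lat: 8 + 23.3/60 = 8.3883333
  hemisphere S, so the sign is −
  λ: 28 + 29.046/60 = 28.4841000
  W → negative
Point 2:
  Lat: degrees = first 2 digits = 37, minutes = 3.7213; 37 + 3.7213/60 = 37.0620217
  hemisphere S, so the sign is −
  Longitude: degrees = first 3 digits = 111, minutes = 21.3677; 111 + 21.3677/60 = 111.3561283
  E ⇒ keep positive
Point 3:
  φ: 89 + 48.41/60 = 89.8068333
  N → positive
  Longitude: 42.944′ = 0.715733°; total 100.7157333
  W → negative
Point 4:
  Lat: 24.74′ = 0.412333°; total 69.4123333
  S ⇒ negate
  λ: 19 + 11.719/60 = 19.1953167
  W ⇒ negate
Point 5:
  Latitude: 1′ + 57.3″ = 1.95500′; 8 + 1.95500/60 = 8.0325833
  S ⇒ negate
  Longitude: 44 + 56/60 + 42.69/3600 = 44.9451917
  hemisphere W, so the sign is −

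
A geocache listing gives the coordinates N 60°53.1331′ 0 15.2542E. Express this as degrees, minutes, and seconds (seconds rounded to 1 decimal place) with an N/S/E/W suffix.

60°53′8.0″ N, 0°15′15.3″ E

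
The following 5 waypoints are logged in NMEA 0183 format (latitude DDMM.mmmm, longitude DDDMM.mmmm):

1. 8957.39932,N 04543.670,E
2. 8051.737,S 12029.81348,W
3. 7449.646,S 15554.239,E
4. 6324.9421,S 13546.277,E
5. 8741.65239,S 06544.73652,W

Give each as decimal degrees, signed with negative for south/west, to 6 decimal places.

Point 1:
  φ: split at 2 digits → 89° and 57.39932′; 89 + 57.39932/60 = 89.9566553
  N ⇒ keep positive
  Lon: degrees = first 3 digits = 45, minutes = 43.67; 45 + 43.67/60 = 45.7278333
  E → positive
Point 2:
  Latitude: degrees = first 2 digits = 80, minutes = 51.737; 80 + 51.737/60 = 80.8622833
  hemisphere S, so the sign is −
  λ: degrees = first 3 digits = 120, minutes = 29.81348; 120 + 29.81348/60 = 120.4968913
  W → negative
Point 3:
  Lat: degrees = first 2 digits = 74, minutes = 49.646; 74 + 49.646/60 = 74.8274333
  hemisphere S, so the sign is −
  λ: degrees = first 3 digits = 155, minutes = 54.239; 155 + 54.239/60 = 155.9039833
  E → positive
Point 4:
  φ: degrees = first 2 digits = 63, minutes = 24.9421; 63 + 24.9421/60 = 63.4157017
  S ⇒ negate
  Longitude: split at 3 digits → 135° and 46.277′; 135 + 46.277/60 = 135.7712833
  E ⇒ keep positive
Point 5:
  Latitude: split at 2 digits → 87° and 41.65239′; 87 + 41.65239/60 = 87.6942065
  hemisphere S, so the sign is −
  λ: split at 3 digits → 065° and 44.73652′; 65 + 44.73652/60 = 65.7456087
  W → negative

1. 89.956655, 45.727833
2. -80.862283, -120.496891
3. -74.827433, 155.903983
4. -63.415702, 135.771283
5. -87.694207, -65.745609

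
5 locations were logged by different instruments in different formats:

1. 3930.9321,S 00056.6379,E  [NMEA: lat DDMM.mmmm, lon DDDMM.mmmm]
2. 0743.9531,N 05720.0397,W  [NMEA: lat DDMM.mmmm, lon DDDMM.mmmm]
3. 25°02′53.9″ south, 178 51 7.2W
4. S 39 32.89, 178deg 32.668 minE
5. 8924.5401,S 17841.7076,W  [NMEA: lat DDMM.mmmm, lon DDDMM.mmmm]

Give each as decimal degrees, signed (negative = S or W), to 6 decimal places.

Point 1:
  Latitude: degrees = first 2 digits = 39, minutes = 30.9321; 39 + 30.9321/60 = 39.5155350
  S → negative
  Lon: degrees = first 3 digits = 0, minutes = 56.6379; 0 + 56.6379/60 = 0.9439650
  E ⇒ keep positive
Point 2:
  φ: split at 2 digits → 07° and 43.9531′; 7 + 43.9531/60 = 7.7325517
  N ⇒ keep positive
  Lon: degrees = first 3 digits = 57, minutes = 20.0397; 57 + 20.0397/60 = 57.3339950
  W ⇒ negate
Point 3:
  φ: 2′ + 53.9″ = 2.89833′; 25 + 2.89833/60 = 25.0483056
  hemisphere S, so the sign is −
  Lon: 178 + 51/60 + 7.2/3600 = 178.8520000
  hemisphere W, so the sign is −
Point 4:
  Lat: 32.89′ = 0.548167°; total 39.5481667
  S → negative
  Longitude: 32.668′ = 0.544467°; total 178.5444667
  E ⇒ keep positive
Point 5:
  Lat: split at 2 digits → 89° and 24.5401′; 89 + 24.5401/60 = 89.4090017
  S → negative
  Lon: split at 3 digits → 178° and 41.7076′; 178 + 41.7076/60 = 178.6951267
  W → negative

1. -39.515535, 0.943965
2. 7.732552, -57.333995
3. -25.048306, -178.852000
4. -39.548167, 178.544467
5. -89.409002, -178.695127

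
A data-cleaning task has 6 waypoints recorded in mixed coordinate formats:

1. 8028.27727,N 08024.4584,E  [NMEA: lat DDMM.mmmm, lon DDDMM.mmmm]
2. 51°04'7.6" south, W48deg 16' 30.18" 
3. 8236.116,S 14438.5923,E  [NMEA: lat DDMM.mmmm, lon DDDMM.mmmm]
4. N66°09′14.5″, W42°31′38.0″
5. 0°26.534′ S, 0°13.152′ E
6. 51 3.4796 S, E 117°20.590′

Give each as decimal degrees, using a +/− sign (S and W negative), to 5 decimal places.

1. 80.47129, 80.40764
2. -51.06878, -48.27505
3. -82.60193, 144.64321
4. 66.15403, -42.52722
5. -0.44223, 0.21920
6. -51.05799, 117.34317

Point 1:
  Latitude: degrees = first 2 digits = 80, minutes = 28.27727; 80 + 28.27727/60 = 80.471288
  N ⇒ keep positive
  Lon: split at 3 digits → 080° and 24.4584′; 80 + 24.4584/60 = 80.407640
  E → positive
Point 2:
  Latitude: 4′ + 7.6″ = 4.12667′; 51 + 4.12667/60 = 51.068778
  S ⇒ negate
  Lon: 48° + 16/60 + 30.18/3600 = 48 + 0.266667 + 0.008383 = 48.275050
  W ⇒ negate
Point 3:
  Latitude: degrees = first 2 digits = 82, minutes = 36.116; 82 + 36.116/60 = 82.601933
  hemisphere S, so the sign is −
  Longitude: degrees = first 3 digits = 144, minutes = 38.5923; 144 + 38.5923/60 = 144.643205
  E ⇒ keep positive
Point 4:
  Latitude: 66 + 9/60 + 14.5/3600 = 66.154028
  N ⇒ keep positive
  Lon: 31′ + 38″ = 31.63333′; 42 + 31.63333/60 = 42.527222
  W → negative
Point 5:
  φ: 26.534′ = 0.442233°; total 0.442233
  S → negative
  Lon: 0 + 13.152/60 = 0.219200
  E → positive
Point 6:
  Lat: 51 + 3.4796/60 = 51.057993
  S ⇒ negate
  Longitude: 20.59′ = 0.343167°; total 117.343167
  E ⇒ keep positive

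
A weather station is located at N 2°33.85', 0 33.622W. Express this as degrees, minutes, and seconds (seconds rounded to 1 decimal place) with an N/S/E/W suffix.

φ: 33.85000′ → 33′ and 0.85000 × 60 = 51.000″
λ: 33.62200′ → 33′ and 0.62200 × 60 = 37.320″

2°33′51.0″ N, 0°33′37.3″ W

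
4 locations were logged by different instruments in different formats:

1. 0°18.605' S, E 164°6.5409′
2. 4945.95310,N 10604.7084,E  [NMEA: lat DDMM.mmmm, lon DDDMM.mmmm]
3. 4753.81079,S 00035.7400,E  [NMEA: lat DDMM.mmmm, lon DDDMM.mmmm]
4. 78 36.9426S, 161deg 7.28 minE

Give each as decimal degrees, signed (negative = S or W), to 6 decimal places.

Point 1:
  Lat: 18.605′ = 0.310083°; total 0.3100833
  hemisphere S, so the sign is −
  λ: 164 + 6.5409/60 = 164.1090150
  E → positive
Point 2:
  Lat: degrees = first 2 digits = 49, minutes = 45.9531; 49 + 45.9531/60 = 49.7658850
  N ⇒ keep positive
  λ: split at 3 digits → 106° and 4.7084′; 106 + 4.7084/60 = 106.0784733
  E ⇒ keep positive
Point 3:
  φ: split at 2 digits → 47° and 53.81079′; 47 + 53.81079/60 = 47.8968465
  hemisphere S, so the sign is −
  Lon: degrees = first 3 digits = 0, minutes = 35.74; 0 + 35.74/60 = 0.5956667
  E → positive
Point 4:
  φ: 78 + 36.9426/60 = 78.6157100
  hemisphere S, so the sign is −
  λ: 7.28′ = 0.121333°; total 161.1213333
  E ⇒ keep positive

1. -0.310083, 164.109015
2. 49.765885, 106.078473
3. -47.896847, 0.595667
4. -78.615710, 161.121333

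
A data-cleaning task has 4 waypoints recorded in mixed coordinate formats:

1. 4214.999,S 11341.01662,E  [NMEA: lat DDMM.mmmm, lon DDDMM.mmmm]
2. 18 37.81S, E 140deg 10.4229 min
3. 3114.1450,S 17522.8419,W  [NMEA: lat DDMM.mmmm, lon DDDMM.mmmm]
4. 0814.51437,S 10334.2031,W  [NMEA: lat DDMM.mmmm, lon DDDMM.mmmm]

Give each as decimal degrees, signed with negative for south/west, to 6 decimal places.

Point 1:
  Latitude: degrees = first 2 digits = 42, minutes = 14.999; 42 + 14.999/60 = 42.2499833
  hemisphere S, so the sign is −
  Longitude: split at 3 digits → 113° and 41.01662′; 113 + 41.01662/60 = 113.6836103
  E → positive
Point 2:
  φ: 37.81′ = 0.630167°; total 18.6301667
  hemisphere S, so the sign is −
  λ: 10.4229′ = 0.173715°; total 140.1737150
  E ⇒ keep positive
Point 3:
  Lat: degrees = first 2 digits = 31, minutes = 14.145; 31 + 14.145/60 = 31.2357500
  hemisphere S, so the sign is −
  Longitude: split at 3 digits → 175° and 22.8419′; 175 + 22.8419/60 = 175.3806983
  hemisphere W, so the sign is −
Point 4:
  Latitude: split at 2 digits → 08° and 14.51437′; 8 + 14.51437/60 = 8.2419062
  S ⇒ negate
  Lon: split at 3 digits → 103° and 34.2031′; 103 + 34.2031/60 = 103.5700517
  hemisphere W, so the sign is −

1. -42.249983, 113.683610
2. -18.630167, 140.173715
3. -31.235750, -175.380698
4. -8.241906, -103.570052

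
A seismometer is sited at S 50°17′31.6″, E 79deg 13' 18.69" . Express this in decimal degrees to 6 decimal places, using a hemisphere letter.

φ: 50° + 17/60 + 31.6/3600 = 50 + 0.283333 + 0.008778 = 50.2921111
Lon: 13′ + 18.69″ = 13.31150′; 79 + 13.31150/60 = 79.2218583

50.292111° S, 79.221858° E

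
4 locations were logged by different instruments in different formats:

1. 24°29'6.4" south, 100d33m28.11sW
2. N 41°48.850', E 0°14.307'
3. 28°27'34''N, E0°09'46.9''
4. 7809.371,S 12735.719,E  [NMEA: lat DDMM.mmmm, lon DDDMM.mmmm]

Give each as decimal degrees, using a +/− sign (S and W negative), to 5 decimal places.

Point 1:
  Latitude: 24 + 29/60 + 6.4/3600 = 24.485111
  S → negative
  λ: 33′ + 28.11″ = 33.46850′; 100 + 33.46850/60 = 100.557808
  hemisphere W, so the sign is −
Point 2:
  Lat: 41 + 48.85/60 = 41.814167
  N → positive
  Lon: 0 + 14.307/60 = 0.238450
  E → positive
Point 3:
  Lat: 28° + 27/60 + 34/3600 = 28 + 0.450000 + 0.009444 = 28.459444
  N → positive
  Lon: 9′ + 46.9″ = 9.78167′; 0 + 9.78167/60 = 0.163028
  E → positive
Point 4:
  Lat: split at 2 digits → 78° and 9.371′; 78 + 9.371/60 = 78.156183
  S ⇒ negate
  Longitude: degrees = first 3 digits = 127, minutes = 35.719; 127 + 35.719/60 = 127.595317
  E ⇒ keep positive

1. -24.48511, -100.55781
2. 41.81417, 0.23845
3. 28.45944, 0.16303
4. -78.15618, 127.59532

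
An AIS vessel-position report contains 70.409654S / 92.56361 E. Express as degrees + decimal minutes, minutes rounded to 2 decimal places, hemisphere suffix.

70° 24.58′ S, 92° 33.82′ E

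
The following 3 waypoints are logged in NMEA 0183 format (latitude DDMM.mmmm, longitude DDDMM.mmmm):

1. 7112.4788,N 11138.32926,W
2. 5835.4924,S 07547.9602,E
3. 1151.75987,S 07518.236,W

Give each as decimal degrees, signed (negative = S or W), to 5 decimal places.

Point 1:
  Lat: degrees = first 2 digits = 71, minutes = 12.4788; 71 + 12.4788/60 = 71.207980
  N ⇒ keep positive
  Lon: degrees = first 3 digits = 111, minutes = 38.32926; 111 + 38.32926/60 = 111.638821
  W → negative
Point 2:
  φ: degrees = first 2 digits = 58, minutes = 35.4924; 58 + 35.4924/60 = 58.591540
  hemisphere S, so the sign is −
  Lon: split at 3 digits → 075° and 47.9602′; 75 + 47.9602/60 = 75.799337
  E → positive
Point 3:
  φ: split at 2 digits → 11° and 51.75987′; 11 + 51.75987/60 = 11.862665
  hemisphere S, so the sign is −
  Longitude: split at 3 digits → 075° and 18.236′; 75 + 18.236/60 = 75.303933
  W → negative

1. 71.20798, -111.63882
2. -58.59154, 75.79934
3. -11.86266, -75.30393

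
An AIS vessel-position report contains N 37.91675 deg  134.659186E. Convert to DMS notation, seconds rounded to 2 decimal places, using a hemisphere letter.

37°55′0.30″ N, 134°39′33.07″ E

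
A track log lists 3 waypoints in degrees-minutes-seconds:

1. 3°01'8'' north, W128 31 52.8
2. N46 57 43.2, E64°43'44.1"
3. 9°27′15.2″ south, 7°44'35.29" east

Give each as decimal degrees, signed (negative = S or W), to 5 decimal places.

1. 3.01889, -128.53133
2. 46.96200, 64.72892
3. -9.45422, 7.74314

Point 1:
  φ: 3 + 1/60 + 8/3600 = 3.018889
  N ⇒ keep positive
  Longitude: 128 + 31/60 + 52.8/3600 = 128.531333
  hemisphere W, so the sign is −
Point 2:
  Latitude: 57′ + 43.2″ = 57.72000′; 46 + 57.72000/60 = 46.962000
  N → positive
  Lon: 64 + 43/60 + 44.1/3600 = 64.728917
  E → positive
Point 3:
  Lat: 9° + 27/60 + 15.2/3600 = 9 + 0.450000 + 0.004222 = 9.454222
  hemisphere S, so the sign is −
  Lon: 44′ + 35.29″ = 44.58817′; 7 + 44.58817/60 = 7.743136
  E → positive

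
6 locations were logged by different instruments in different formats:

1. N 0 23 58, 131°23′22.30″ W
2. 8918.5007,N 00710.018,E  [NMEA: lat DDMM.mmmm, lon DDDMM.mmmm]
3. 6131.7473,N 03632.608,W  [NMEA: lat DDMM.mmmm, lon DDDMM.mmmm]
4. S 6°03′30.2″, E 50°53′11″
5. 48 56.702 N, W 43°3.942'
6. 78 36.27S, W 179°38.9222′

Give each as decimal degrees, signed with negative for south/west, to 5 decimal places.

1. 0.39944, -131.38953
2. 89.30835, 7.16697
3. 61.52912, -36.54347
4. -6.05839, 50.88639
5. 48.94503, -43.06570
6. -78.60450, -179.64870

Point 1:
  Latitude: 0° + 23/60 + 58/3600 = 0 + 0.383333 + 0.016111 = 0.399444
  N ⇒ keep positive
  λ: 131 + 23/60 + 22.3/3600 = 131.389528
  W → negative
Point 2:
  Latitude: split at 2 digits → 89° and 18.5007′; 89 + 18.5007/60 = 89.308345
  N ⇒ keep positive
  Longitude: degrees = first 3 digits = 7, minutes = 10.018; 7 + 10.018/60 = 7.166967
  E ⇒ keep positive
Point 3:
  φ: split at 2 digits → 61° and 31.7473′; 61 + 31.7473/60 = 61.529122
  N ⇒ keep positive
  Lon: split at 3 digits → 036° and 32.608′; 36 + 32.608/60 = 36.543467
  W ⇒ negate
Point 4:
  Lat: 3′ + 30.2″ = 3.50333′; 6 + 3.50333/60 = 6.058389
  S ⇒ negate
  Longitude: 50° + 53/60 + 11/3600 = 50 + 0.883333 + 0.003056 = 50.886389
  E → positive
Point 5:
  Latitude: 48 + 56.702/60 = 48.945033
  N → positive
  Longitude: 3.942′ = 0.065700°; total 43.065700
  W ⇒ negate
Point 6:
  Latitude: 36.27′ = 0.604500°; total 78.604500
  hemisphere S, so the sign is −
  Longitude: 179 + 38.9222/60 = 179.648703
  hemisphere W, so the sign is −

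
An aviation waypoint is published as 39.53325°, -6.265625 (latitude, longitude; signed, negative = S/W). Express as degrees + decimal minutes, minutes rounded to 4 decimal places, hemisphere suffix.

39° 31.9950′ N, 6° 15.9375′ W

Lat: minutes = (39.533250 − 39) × 60 = 31.995000
Longitude is negative → W; |value| = 6.265625
Lon: fractional part 0.265625 → 15.937500 minutes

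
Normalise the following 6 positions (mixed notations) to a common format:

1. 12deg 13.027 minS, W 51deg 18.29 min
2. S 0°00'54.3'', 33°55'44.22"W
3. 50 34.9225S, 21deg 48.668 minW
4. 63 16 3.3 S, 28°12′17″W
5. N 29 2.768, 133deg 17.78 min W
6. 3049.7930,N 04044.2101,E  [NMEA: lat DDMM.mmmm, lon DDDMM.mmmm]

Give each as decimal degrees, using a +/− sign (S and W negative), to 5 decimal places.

Point 1:
  Lat: 12 + 13.027/60 = 12.217117
  S ⇒ negate
  Lon: 18.29′ = 0.304833°; total 51.304833
  hemisphere W, so the sign is −
Point 2:
  φ: 0 + 0/60 + 54.3/3600 = 0.015083
  S ⇒ negate
  Lon: 33° + 55/60 + 44.22/3600 = 33 + 0.916667 + 0.012283 = 33.928950
  W → negative
Point 3:
  Lat: 34.9225′ = 0.582042°; total 50.582042
  S → negative
  Longitude: 48.668′ = 0.811133°; total 21.811133
  W → negative
Point 4:
  φ: 63 + 16/60 + 3.3/3600 = 63.267583
  S ⇒ negate
  Lon: 28 + 12/60 + 17/3600 = 28.204722
  W ⇒ negate
Point 5:
  φ: 29 + 2.768/60 = 29.046133
  N → positive
  Longitude: 17.78′ = 0.296333°; total 133.296333
  W → negative
Point 6:
  Latitude: degrees = first 2 digits = 30, minutes = 49.793; 30 + 49.793/60 = 30.829883
  N → positive
  Lon: split at 3 digits → 040° and 44.2101′; 40 + 44.2101/60 = 40.736835
  E → positive

1. -12.21712, -51.30483
2. -0.01508, -33.92895
3. -50.58204, -21.81113
4. -63.26758, -28.20472
5. 29.04613, -133.29633
6. 30.82988, 40.73684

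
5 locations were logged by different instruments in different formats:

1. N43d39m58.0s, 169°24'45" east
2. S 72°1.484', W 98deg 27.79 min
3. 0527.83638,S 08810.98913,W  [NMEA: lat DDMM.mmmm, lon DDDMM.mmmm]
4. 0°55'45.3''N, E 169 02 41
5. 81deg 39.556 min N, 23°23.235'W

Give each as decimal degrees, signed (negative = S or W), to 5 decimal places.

Point 1:
  Lat: 43° + 39/60 + 58/3600 = 43 + 0.650000 + 0.016111 = 43.666111
  N ⇒ keep positive
  Longitude: 169° + 24/60 + 45/3600 = 169 + 0.400000 + 0.012500 = 169.412500
  E ⇒ keep positive
Point 2:
  φ: 1.484′ = 0.024733°; total 72.024733
  S → negative
  Longitude: 98 + 27.79/60 = 98.463167
  hemisphere W, so the sign is −
Point 3:
  Lat: degrees = first 2 digits = 5, minutes = 27.83638; 5 + 27.83638/60 = 5.463940
  hemisphere S, so the sign is −
  λ: degrees = first 3 digits = 88, minutes = 10.98913; 88 + 10.98913/60 = 88.183152
  hemisphere W, so the sign is −
Point 4:
  Lat: 0 + 55/60 + 45.3/3600 = 0.929250
  N ⇒ keep positive
  Lon: 169 + 2/60 + 41/3600 = 169.044722
  E → positive
Point 5:
  Latitude: 39.556′ = 0.659267°; total 81.659267
  N ⇒ keep positive
  Longitude: 23.235′ = 0.387250°; total 23.387250
  W → negative

1. 43.66611, 169.41250
2. -72.02473, -98.46317
3. -5.46394, -88.18315
4. 0.92925, 169.04472
5. 81.65927, -23.38725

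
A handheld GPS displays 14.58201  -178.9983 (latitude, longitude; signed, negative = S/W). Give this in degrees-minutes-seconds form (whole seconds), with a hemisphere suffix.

14°34′55″ N, 178°59′54″ W

Lat: 0.582010° → 34.92060′; 0.92060 × 60 = 55.24″
Longitude is negative → W; |value| = 178.998300
λ: 0.998300 × 60 = 59.89800′ → 59′, remainder × 60 = 53.88″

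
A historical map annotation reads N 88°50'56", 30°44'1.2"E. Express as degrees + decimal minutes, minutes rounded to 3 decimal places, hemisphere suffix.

88° 50.933′ N, 30° 44.020′ E

Lat: 50 + 56/60 = 50.93333′
λ: 44 + 1.2/60 = 44.02000′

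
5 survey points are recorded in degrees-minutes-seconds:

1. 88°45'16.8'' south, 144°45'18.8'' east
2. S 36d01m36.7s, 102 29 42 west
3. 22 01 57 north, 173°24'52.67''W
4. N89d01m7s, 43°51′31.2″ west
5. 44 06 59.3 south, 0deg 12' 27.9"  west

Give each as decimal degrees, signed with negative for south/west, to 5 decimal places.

1. -88.75467, 144.75522
2. -36.02686, -102.49500
3. 22.03250, -173.41463
4. 89.01861, -43.85867
5. -44.11647, -0.20775

Point 1:
  φ: 45′ + 16.8″ = 45.28000′; 88 + 45.28000/60 = 88.754667
  hemisphere S, so the sign is −
  λ: 144° + 45/60 + 18.8/3600 = 144 + 0.750000 + 0.005222 = 144.755222
  E ⇒ keep positive
Point 2:
  Latitude: 36 + 1/60 + 36.7/3600 = 36.026861
  S → negative
  λ: 102 + 29/60 + 42/3600 = 102.495000
  W → negative
Point 3:
  Lat: 22° + 1/60 + 57/3600 = 22 + 0.016667 + 0.015833 = 22.032500
  N → positive
  Lon: 24′ + 52.67″ = 24.87783′; 173 + 24.87783/60 = 173.414631
  hemisphere W, so the sign is −
Point 4:
  φ: 89° + 1/60 + 7/3600 = 89 + 0.016667 + 0.001944 = 89.018611
  N ⇒ keep positive
  Longitude: 43° + 51/60 + 31.2/3600 = 43 + 0.850000 + 0.008667 = 43.858667
  W ⇒ negate
Point 5:
  φ: 44 + 6/60 + 59.3/3600 = 44.116472
  S ⇒ negate
  λ: 0 + 12/60 + 27.9/3600 = 0.207750
  W ⇒ negate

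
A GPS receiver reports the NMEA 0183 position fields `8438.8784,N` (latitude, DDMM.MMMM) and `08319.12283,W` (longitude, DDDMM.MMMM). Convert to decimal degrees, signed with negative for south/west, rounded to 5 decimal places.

84.64797, -83.31871

Latitude: split at 2 digits → 84° and 38.8784′; 84 + 38.8784/60 = 84.647973
N → positive
λ: degrees = first 3 digits = 83, minutes = 19.12283; 83 + 19.12283/60 = 83.318714
W → negative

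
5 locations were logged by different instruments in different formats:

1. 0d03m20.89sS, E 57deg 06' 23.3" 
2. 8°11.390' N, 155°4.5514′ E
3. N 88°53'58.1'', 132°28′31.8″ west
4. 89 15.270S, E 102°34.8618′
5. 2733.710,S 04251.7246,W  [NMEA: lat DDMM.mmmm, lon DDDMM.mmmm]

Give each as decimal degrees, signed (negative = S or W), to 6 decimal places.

1. -0.055803, 57.106472
2. 8.189833, 155.075857
3. 88.899472, -132.475500
4. -89.254500, 102.581030
5. -27.561833, -42.862077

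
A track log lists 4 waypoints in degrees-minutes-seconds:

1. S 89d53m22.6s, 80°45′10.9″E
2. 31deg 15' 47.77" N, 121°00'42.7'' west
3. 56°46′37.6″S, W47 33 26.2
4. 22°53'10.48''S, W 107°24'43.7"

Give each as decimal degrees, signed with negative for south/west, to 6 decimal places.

Point 1:
  Latitude: 53′ + 22.6″ = 53.37667′; 89 + 53.37667/60 = 89.8896111
  S → negative
  Longitude: 45′ + 10.9″ = 45.18167′; 80 + 45.18167/60 = 80.7530278
  E ⇒ keep positive
Point 2:
  φ: 31° + 15/60 + 47.77/3600 = 31 + 0.250000 + 0.013269 = 31.2632694
  N ⇒ keep positive
  λ: 121° + 0/60 + 42.7/3600 = 121 + 0.000000 + 0.011861 = 121.0118611
  W → negative
Point 3:
  Latitude: 56 + 46/60 + 37.6/3600 = 56.7771111
  S → negative
  Lon: 47 + 33/60 + 26.2/3600 = 47.5572778
  hemisphere W, so the sign is −
Point 4:
  Lat: 22 + 53/60 + 10.48/3600 = 22.8862444
  S ⇒ negate
  λ: 24′ + 43.7″ = 24.72833′; 107 + 24.72833/60 = 107.4121389
  W → negative

1. -89.889611, 80.753028
2. 31.263269, -121.011861
3. -56.777111, -47.557278
4. -22.886244, -107.412139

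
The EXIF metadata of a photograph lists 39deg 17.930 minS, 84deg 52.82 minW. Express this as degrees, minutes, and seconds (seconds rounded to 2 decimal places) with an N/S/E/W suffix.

39°17′55.80″ S, 84°52′49.20″ W

φ: fractional minutes 0.93000 × 60 = 55.8000″
λ: 52.82000′ → 52′ and 0.82000 × 60 = 49.2000″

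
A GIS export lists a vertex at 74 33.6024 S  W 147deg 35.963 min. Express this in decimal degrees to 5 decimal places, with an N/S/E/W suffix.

Latitude: 33.6024′ = 0.560040°; total 74.560040
Lon: 147 + 35.963/60 = 147.599383

74.56004° S, 147.59938° W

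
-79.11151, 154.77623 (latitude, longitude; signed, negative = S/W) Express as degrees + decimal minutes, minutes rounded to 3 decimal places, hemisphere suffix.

Latitude is negative → S; |value| = 79.111510
Latitude: fractional part 0.111510 → 6.69060 minutes
λ: minutes = (154.776230 − 154) × 60 = 46.57380

79° 6.691′ S, 154° 46.574′ E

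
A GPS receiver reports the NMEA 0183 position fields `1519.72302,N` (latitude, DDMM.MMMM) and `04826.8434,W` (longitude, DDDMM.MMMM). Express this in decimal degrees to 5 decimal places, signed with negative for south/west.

15.32872, -48.44739

Latitude: split at 2 digits → 15° and 19.72302′; 15 + 19.72302/60 = 15.328717
N ⇒ keep positive
λ: degrees = first 3 digits = 48, minutes = 26.8434; 48 + 26.8434/60 = 48.447390
W ⇒ negate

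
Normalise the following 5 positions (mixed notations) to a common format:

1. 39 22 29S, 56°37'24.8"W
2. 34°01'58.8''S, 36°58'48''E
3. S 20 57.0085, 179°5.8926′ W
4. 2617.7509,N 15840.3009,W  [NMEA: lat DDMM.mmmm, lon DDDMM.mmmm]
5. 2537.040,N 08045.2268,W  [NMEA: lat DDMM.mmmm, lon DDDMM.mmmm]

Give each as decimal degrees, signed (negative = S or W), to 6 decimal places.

1. -39.374722, -56.623556
2. -34.033000, 36.980000
3. -20.950142, -179.098210
4. 26.295848, -158.671682
5. 25.617333, -80.753780

Point 1:
  Latitude: 39° + 22/60 + 29/3600 = 39 + 0.366667 + 0.008056 = 39.3747222
  S ⇒ negate
  λ: 56 + 37/60 + 24.8/3600 = 56.6235556
  hemisphere W, so the sign is −
Point 2:
  φ: 1′ + 58.8″ = 1.98000′; 34 + 1.98000/60 = 34.0330000
  S → negative
  Lon: 36° + 58/60 + 48/3600 = 36 + 0.966667 + 0.013333 = 36.9800000
  E ⇒ keep positive
Point 3:
  φ: 20 + 57.0085/60 = 20.9501417
  S ⇒ negate
  Longitude: 5.8926′ = 0.098210°; total 179.0982100
  hemisphere W, so the sign is −
Point 4:
  φ: split at 2 digits → 26° and 17.7509′; 26 + 17.7509/60 = 26.2958483
  N ⇒ keep positive
  Lon: degrees = first 3 digits = 158, minutes = 40.3009; 158 + 40.3009/60 = 158.6716817
  W ⇒ negate
Point 5:
  φ: degrees = first 2 digits = 25, minutes = 37.04; 25 + 37.04/60 = 25.6173333
  N ⇒ keep positive
  Longitude: degrees = first 3 digits = 80, minutes = 45.2268; 80 + 45.2268/60 = 80.7537800
  W ⇒ negate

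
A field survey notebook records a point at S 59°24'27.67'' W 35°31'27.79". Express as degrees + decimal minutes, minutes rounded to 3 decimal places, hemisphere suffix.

59° 24.461′ S, 35° 31.463′ W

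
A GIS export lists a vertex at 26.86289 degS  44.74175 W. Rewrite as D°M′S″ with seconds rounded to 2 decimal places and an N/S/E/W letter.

26°51′46.40″ S, 44°44′30.30″ W

φ: 0.862890 × 60 = 51.77340′ → 51′, remainder × 60 = 46.4040″
Longitude: 0.741750° → 44.50500′; 0.50500 × 60 = 30.3000″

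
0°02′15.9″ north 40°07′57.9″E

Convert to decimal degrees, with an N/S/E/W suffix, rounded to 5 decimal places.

φ: 2′ + 15.9″ = 2.26500′; 0 + 2.26500/60 = 0.037750
Lon: 40 + 7/60 + 57.9/3600 = 40.132750

0.03775° N, 40.13275° E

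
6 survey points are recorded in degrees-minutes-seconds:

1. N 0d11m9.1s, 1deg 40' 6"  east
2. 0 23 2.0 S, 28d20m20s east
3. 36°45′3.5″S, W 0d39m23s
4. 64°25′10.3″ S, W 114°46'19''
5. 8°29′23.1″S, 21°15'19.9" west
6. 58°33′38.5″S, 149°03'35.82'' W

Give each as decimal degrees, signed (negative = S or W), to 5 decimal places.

1. 0.18586, 1.66833
2. -0.38389, 28.33889
3. -36.75097, -0.65639
4. -64.41953, -114.77194
5. -8.48975, -21.25553
6. -58.56069, -149.05995

Point 1:
  Latitude: 0° + 11/60 + 9.1/3600 = 0 + 0.183333 + 0.002528 = 0.185861
  N ⇒ keep positive
  Longitude: 40′ + 6″ = 40.10000′; 1 + 40.10000/60 = 1.668333
  E → positive
Point 2:
  Lat: 23′ + 2″ = 23.03333′; 0 + 23.03333/60 = 0.383889
  S ⇒ negate
  Longitude: 28° + 20/60 + 20/3600 = 28 + 0.333333 + 0.005556 = 28.338889
  E → positive
Point 3:
  Latitude: 45′ + 3.5″ = 45.05833′; 36 + 45.05833/60 = 36.750972
  S → negative
  Longitude: 0 + 39/60 + 23/3600 = 0.656389
  W ⇒ negate
Point 4:
  Latitude: 64 + 25/60 + 10.3/3600 = 64.419528
  hemisphere S, so the sign is −
  Lon: 46′ + 19″ = 46.31667′; 114 + 46.31667/60 = 114.771944
  W → negative
Point 5:
  Latitude: 8° + 29/60 + 23.1/3600 = 8 + 0.483333 + 0.006417 = 8.489750
  S → negative
  λ: 21 + 15/60 + 19.9/3600 = 21.255528
  W → negative
Point 6:
  Lat: 58 + 33/60 + 38.5/3600 = 58.560694
  S → negative
  Lon: 149 + 3/60 + 35.82/3600 = 149.059950
  hemisphere W, so the sign is −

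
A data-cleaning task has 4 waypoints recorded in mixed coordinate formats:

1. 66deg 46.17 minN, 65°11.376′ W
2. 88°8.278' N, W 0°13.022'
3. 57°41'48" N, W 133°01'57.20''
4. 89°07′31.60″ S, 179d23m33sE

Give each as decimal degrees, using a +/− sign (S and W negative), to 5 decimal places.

1. 66.76950, -65.18960
2. 88.13797, -0.21703
3. 57.69667, -133.03256
4. -89.12544, 179.39250

Point 1:
  Lat: 46.17′ = 0.769500°; total 66.769500
  N ⇒ keep positive
  Longitude: 11.376′ = 0.189600°; total 65.189600
  W ⇒ negate
Point 2:
  Latitude: 8.278′ = 0.137967°; total 88.137967
  N ⇒ keep positive
  λ: 0 + 13.022/60 = 0.217033
  W ⇒ negate
Point 3:
  Lat: 41′ + 48″ = 41.80000′; 57 + 41.80000/60 = 57.696667
  N ⇒ keep positive
  λ: 133 + 1/60 + 57.2/3600 = 133.032556
  hemisphere W, so the sign is −
Point 4:
  Lat: 89° + 7/60 + 31.6/3600 = 89 + 0.116667 + 0.008778 = 89.125444
  S → negative
  λ: 179 + 23/60 + 33/3600 = 179.392500
  E → positive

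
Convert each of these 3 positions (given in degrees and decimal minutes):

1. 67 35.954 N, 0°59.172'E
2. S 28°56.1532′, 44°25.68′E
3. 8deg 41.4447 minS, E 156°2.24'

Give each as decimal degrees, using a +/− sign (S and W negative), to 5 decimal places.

1. 67.59923, 0.98620
2. -28.93589, 44.42800
3. -8.69075, 156.03733

Point 1:
  Lat: 67 + 35.954/60 = 67.599233
  N → positive
  Lon: 59.172′ = 0.986200°; total 0.986200
  E → positive
Point 2:
  φ: 56.1532′ = 0.935887°; total 28.935887
  S → negative
  λ: 44 + 25.68/60 = 44.428000
  E → positive
Point 3:
  Lat: 8 + 41.4447/60 = 8.690745
  S ⇒ negate
  Lon: 2.24′ = 0.037333°; total 156.037333
  E → positive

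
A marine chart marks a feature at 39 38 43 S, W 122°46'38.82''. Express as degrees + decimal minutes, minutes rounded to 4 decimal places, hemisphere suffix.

39° 38.7167′ S, 122° 46.6470′ W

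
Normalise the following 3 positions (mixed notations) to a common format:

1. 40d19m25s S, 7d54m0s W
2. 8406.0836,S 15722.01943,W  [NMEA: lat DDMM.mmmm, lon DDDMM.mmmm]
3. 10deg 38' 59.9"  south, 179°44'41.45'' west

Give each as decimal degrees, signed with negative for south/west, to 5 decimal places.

1. -40.32361, -7.90000
2. -84.10139, -157.36699
3. -10.64997, -179.74485

Point 1:
  Latitude: 40 + 19/60 + 25/3600 = 40.323611
  S → negative
  Longitude: 7° + 54/60 + 0/3600 = 7 + 0.900000 + 0.000000 = 7.900000
  W → negative
Point 2:
  Lat: split at 2 digits → 84° and 6.0836′; 84 + 6.0836/60 = 84.101393
  S → negative
  Longitude: split at 3 digits → 157° and 22.01943′; 157 + 22.01943/60 = 157.366991
  W ⇒ negate
Point 3:
  Latitude: 10 + 38/60 + 59.9/3600 = 10.649972
  S ⇒ negate
  Longitude: 179° + 44/60 + 41.45/3600 = 179 + 0.733333 + 0.011514 = 179.744847
  W ⇒ negate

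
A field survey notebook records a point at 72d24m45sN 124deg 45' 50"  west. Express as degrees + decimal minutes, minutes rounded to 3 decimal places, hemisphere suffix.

72° 24.750′ N, 124° 45.833′ W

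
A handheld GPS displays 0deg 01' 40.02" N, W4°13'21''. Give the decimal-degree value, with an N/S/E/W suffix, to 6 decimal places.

Lat: 0 + 1/60 + 40.02/3600 = 0.0277833
λ: 13′ + 21″ = 13.35000′; 4 + 13.35000/60 = 4.2225000

0.027783° N, 4.222500° W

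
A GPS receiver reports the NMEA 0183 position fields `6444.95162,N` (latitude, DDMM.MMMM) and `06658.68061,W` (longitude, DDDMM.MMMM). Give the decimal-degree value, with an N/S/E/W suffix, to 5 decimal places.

64.74919° N, 66.97801° W

Latitude: split at 2 digits → 64° and 44.95162′; 64 + 44.95162/60 = 64.749194
λ: degrees = first 3 digits = 66, minutes = 58.68061; 66 + 58.68061/60 = 66.978010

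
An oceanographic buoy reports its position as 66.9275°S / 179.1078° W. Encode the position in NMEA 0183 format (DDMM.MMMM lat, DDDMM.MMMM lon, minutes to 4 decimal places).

6655.6500,S / 17906.4680,W

φ: fractional part 0.927500 → 55.650000 minutes
λ: 179° + 0.107800 × 60 = 179° 6.468000′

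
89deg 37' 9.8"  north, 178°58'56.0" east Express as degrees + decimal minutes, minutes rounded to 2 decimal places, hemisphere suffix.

Latitude: seconds/60 = 0.16333; minutes = 37 + 0.16333 = 37.1633
Lon: seconds/60 = 0.93333; minutes = 58 + 0.93333 = 58.9333

89° 37.16′ N, 178° 58.93′ E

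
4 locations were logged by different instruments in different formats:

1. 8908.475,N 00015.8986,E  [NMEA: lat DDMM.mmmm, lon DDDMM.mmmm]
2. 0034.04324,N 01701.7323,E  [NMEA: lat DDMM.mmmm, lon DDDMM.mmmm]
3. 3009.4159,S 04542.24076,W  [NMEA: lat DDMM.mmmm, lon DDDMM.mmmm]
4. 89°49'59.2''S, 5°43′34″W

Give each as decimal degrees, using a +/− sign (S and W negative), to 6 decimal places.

Point 1:
  Lat: degrees = first 2 digits = 89, minutes = 8.475; 89 + 8.475/60 = 89.1412500
  N ⇒ keep positive
  Lon: split at 3 digits → 000° and 15.8986′; 0 + 15.8986/60 = 0.2649767
  E ⇒ keep positive
Point 2:
  φ: degrees = first 2 digits = 0, minutes = 34.04324; 0 + 34.04324/60 = 0.5673873
  N → positive
  Longitude: split at 3 digits → 017° and 1.7323′; 17 + 1.7323/60 = 17.0288717
  E → positive
Point 3:
  Latitude: split at 2 digits → 30° and 9.4159′; 30 + 9.4159/60 = 30.1569317
  hemisphere S, so the sign is −
  λ: degrees = first 3 digits = 45, minutes = 42.24076; 45 + 42.24076/60 = 45.7040127
  W → negative
Point 4:
  Latitude: 89 + 49/60 + 59.2/3600 = 89.8331111
  S → negative
  λ: 43′ + 34″ = 43.56667′; 5 + 43.56667/60 = 5.7261111
  W → negative

1. 89.141250, 0.264977
2. 0.567387, 17.028872
3. -30.156932, -45.704013
4. -89.833111, -5.726111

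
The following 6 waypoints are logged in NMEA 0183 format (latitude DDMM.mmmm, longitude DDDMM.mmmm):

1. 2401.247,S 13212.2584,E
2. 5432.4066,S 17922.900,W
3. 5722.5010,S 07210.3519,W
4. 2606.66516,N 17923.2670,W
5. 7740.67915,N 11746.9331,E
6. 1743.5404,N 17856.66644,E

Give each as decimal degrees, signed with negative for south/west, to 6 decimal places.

1. -24.020783, 132.204307
2. -54.540110, -179.381667
3. -57.375017, -72.172532
4. 26.111086, -179.387783
5. 77.677986, 117.782218
6. 17.725673, 178.944441

Point 1:
  Latitude: split at 2 digits → 24° and 1.247′; 24 + 1.247/60 = 24.0207833
  S ⇒ negate
  Lon: split at 3 digits → 132° and 12.2584′; 132 + 12.2584/60 = 132.2043067
  E → positive
Point 2:
  φ: degrees = first 2 digits = 54, minutes = 32.4066; 54 + 32.4066/60 = 54.5401100
  hemisphere S, so the sign is −
  Lon: split at 3 digits → 179° and 22.9′; 179 + 22.9/60 = 179.3816667
  W ⇒ negate
Point 3:
  Latitude: degrees = first 2 digits = 57, minutes = 22.501; 57 + 22.501/60 = 57.3750167
  hemisphere S, so the sign is −
  λ: degrees = first 3 digits = 72, minutes = 10.3519; 72 + 10.3519/60 = 72.1725317
  hemisphere W, so the sign is −
Point 4:
  φ: degrees = first 2 digits = 26, minutes = 6.66516; 26 + 6.66516/60 = 26.1110860
  N → positive
  λ: degrees = first 3 digits = 179, minutes = 23.267; 179 + 23.267/60 = 179.3877833
  hemisphere W, so the sign is −
Point 5:
  Latitude: split at 2 digits → 77° and 40.67915′; 77 + 40.67915/60 = 77.6779858
  N ⇒ keep positive
  λ: split at 3 digits → 117° and 46.9331′; 117 + 46.9331/60 = 117.7822183
  E → positive
Point 6:
  Latitude: degrees = first 2 digits = 17, minutes = 43.5404; 17 + 43.5404/60 = 17.7256733
  N ⇒ keep positive
  λ: degrees = first 3 digits = 178, minutes = 56.66644; 178 + 56.66644/60 = 178.9444407
  E → positive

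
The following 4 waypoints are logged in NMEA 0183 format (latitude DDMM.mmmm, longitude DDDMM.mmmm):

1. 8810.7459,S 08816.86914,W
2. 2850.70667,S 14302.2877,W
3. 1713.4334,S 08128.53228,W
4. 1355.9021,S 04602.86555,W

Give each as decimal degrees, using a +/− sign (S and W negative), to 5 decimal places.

1. -88.17910, -88.28115
2. -28.84511, -143.03813
3. -17.22389, -81.47554
4. -13.93170, -46.04776

Point 1:
  φ: degrees = first 2 digits = 88, minutes = 10.7459; 88 + 10.7459/60 = 88.179098
  hemisphere S, so the sign is −
  Longitude: degrees = first 3 digits = 88, minutes = 16.86914; 88 + 16.86914/60 = 88.281152
  hemisphere W, so the sign is −
Point 2:
  φ: split at 2 digits → 28° and 50.70667′; 28 + 50.70667/60 = 28.845111
  S ⇒ negate
  Longitude: degrees = first 3 digits = 143, minutes = 2.2877; 143 + 2.2877/60 = 143.038128
  hemisphere W, so the sign is −
Point 3:
  Latitude: split at 2 digits → 17° and 13.4334′; 17 + 13.4334/60 = 17.223890
  hemisphere S, so the sign is −
  λ: split at 3 digits → 081° and 28.53228′; 81 + 28.53228/60 = 81.475538
  W → negative
Point 4:
  Latitude: split at 2 digits → 13° and 55.9021′; 13 + 55.9021/60 = 13.931702
  hemisphere S, so the sign is −
  λ: split at 3 digits → 046° and 2.86555′; 46 + 2.86555/60 = 46.047759
  W → negative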